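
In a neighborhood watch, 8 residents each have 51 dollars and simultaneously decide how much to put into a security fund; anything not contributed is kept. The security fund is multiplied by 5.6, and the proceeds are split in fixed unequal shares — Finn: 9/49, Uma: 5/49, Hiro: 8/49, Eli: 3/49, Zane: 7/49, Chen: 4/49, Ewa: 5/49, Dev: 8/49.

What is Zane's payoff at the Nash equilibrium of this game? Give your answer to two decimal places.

91.80 dollars

Each unit j contributes comes back to j as 5.6 × (j's share), so j prefers to contribute only if that share exceeds 1/5.6 = 0.1786; otherwise keeping the unit dominates.
Finn alone (share 9/49) is above the threshold, contributing 51; the remaining 7 contribute 0. Total contributed: 51.
Zane keeps 51 and receives 5.6 × 51 × 7/49 = 40.80 from the security fund, for a payoff of 91.80.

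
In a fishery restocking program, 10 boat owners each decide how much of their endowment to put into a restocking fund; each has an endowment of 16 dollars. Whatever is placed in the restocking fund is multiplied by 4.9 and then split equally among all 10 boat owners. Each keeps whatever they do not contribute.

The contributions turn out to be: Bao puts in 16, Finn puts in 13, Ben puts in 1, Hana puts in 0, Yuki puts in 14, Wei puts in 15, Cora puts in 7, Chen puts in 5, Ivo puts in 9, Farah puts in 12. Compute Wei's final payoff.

Total contributed: 16 + 13 + 1 + 0 + 14 + 15 + 7 + 5 + 9 + 12 = 92.
Each receives 4.9 × 92 / 10 = 45.08 from the restocking fund.
Wei keeps 16 − 15 = 1, so Wei's payoff is 1 + 45.08 = 46.08.

46.08 dollars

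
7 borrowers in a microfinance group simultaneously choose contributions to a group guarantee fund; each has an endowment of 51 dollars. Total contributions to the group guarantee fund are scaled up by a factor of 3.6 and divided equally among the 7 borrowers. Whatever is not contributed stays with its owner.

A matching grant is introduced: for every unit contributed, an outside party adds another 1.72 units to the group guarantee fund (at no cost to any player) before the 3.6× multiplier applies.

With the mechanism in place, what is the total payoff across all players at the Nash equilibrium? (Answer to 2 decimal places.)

Under the mechanism each unit contributed yields 3.6 × 2.72 / 7 = 1.3989 back to its contributor per unit of net cost, which exceeds 1, making full contribution the dominant choice for everyone.
So the Nash equilibrium is full contribution by all 7; the group earns 3.6 × 2.72 × 357 = 3495.74.

3495.74 dollars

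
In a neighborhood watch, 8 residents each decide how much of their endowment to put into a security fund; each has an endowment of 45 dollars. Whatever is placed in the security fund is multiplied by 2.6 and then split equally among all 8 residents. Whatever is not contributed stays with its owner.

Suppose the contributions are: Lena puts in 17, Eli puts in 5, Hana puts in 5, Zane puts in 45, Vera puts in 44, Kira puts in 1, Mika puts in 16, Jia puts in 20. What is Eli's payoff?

Total contributed: 17 + 5 + 5 + 45 + 44 + 1 + 16 + 20 = 153.
Each receives 2.6 × 153 / 8 = 49.73 from the security fund.
Eli keeps 45 − 5 = 40, so Eli's payoff is 40 + 49.73 = 89.73.

89.73 dollars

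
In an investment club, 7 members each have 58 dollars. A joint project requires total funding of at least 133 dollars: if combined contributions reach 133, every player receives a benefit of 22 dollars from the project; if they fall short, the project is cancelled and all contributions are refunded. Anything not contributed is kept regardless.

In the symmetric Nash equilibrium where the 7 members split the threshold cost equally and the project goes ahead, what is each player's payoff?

61 dollars

Equal share of the threshold: 133/7 = 19.
At this profile no one gains by cutting their contribution: any cut drops the total below 133, the project is cancelled, contributions are refunded, and the deviator ends with 58, which is less than 58 − 19 + 22 = 61. Contributing more than 19 just wastes the excess. So contributing exactly 19 is a best response.
Each player's payoff: 58 − 19 + 22 = 61.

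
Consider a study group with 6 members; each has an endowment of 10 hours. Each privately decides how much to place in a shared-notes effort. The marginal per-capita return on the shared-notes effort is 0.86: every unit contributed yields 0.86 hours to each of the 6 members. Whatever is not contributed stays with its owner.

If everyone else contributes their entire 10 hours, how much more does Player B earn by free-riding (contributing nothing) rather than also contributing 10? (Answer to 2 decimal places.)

1.40 hours

Switching from a contribution of 10 to 0 lets Player B keep an extra 10 hours, but lowers the shared-notes effort by 10, which costs Player B their own share of that drop: 0.86 × 10 = 8.60.
Net gain = 10 − 8.60 = 1.40. The private return per contributed unit (0.86) is below 1, so free-riding is indeed the best response regardless of what the others do.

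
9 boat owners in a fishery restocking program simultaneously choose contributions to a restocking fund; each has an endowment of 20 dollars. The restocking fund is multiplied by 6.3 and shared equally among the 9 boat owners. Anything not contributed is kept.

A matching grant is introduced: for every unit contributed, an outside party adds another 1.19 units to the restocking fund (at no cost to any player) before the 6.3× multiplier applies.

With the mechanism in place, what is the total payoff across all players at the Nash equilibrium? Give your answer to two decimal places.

Under the mechanism each unit contributed yields 6.3 × 2.19 / 9 = 1.5330 back to its contributor per unit of net cost, which exceeds 1, making full contribution the dominant choice for everyone.
At the Nash equilibrium everyone contributes 20. Group total payoff = 6.3 × 2.19 × 180 = 2483.46.

2483.46 dollars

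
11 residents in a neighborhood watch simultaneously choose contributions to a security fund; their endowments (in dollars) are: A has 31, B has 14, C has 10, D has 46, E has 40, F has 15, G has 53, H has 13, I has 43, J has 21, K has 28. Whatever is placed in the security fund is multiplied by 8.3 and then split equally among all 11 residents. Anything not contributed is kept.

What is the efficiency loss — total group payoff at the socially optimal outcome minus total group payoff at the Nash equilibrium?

The private return per contributed unit is 8.3/11 = 0.7545 < 1 for every player regardless of endowment, so the Nash equilibrium is zero contribution and the group total is Σ E_j = 31 + 14 + 10 + 46 + 40 + 15 + 53 + 13 + 43 + 21 + 28 = 314.
Each contributed unit returns 8.300 to the group, so the social optimum is full contribution by everyone: group total = 8.300 × 314 = 2606.20.
Efficiency loss = (8.300 − 1) × 314 = 2292.20.

2292.20 dollars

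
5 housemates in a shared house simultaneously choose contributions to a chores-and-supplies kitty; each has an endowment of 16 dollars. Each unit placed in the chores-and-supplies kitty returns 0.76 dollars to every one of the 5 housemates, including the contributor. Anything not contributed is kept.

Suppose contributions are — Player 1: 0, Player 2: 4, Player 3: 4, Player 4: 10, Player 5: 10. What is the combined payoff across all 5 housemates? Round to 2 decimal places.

158.40 dollars

Total contributed: 0 + 4 + 4 + 10 + 10 = 28; total kept: 5 × 16 − 28 = 52.
The chores-and-supplies kitty pays out 0.76 × 5 × 28 = 106.40 in aggregate.
Group total = 52 + 106.40 = 158.40.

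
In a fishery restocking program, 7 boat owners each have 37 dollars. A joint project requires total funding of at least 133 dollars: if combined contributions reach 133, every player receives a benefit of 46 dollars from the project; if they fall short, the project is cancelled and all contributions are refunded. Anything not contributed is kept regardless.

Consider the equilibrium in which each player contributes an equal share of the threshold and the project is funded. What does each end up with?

64 dollars

Equal share of the threshold: 133/7 = 19.
At this profile no one gains by cutting their contribution: any cut drops the total below 133, the project is cancelled, contributions are refunded, and the deviator ends with 37, which is less than 37 − 19 + 46 = 64. Contributing more than 19 just wastes the excess. So contributing exactly 19 is a best response.
Each player's payoff: 37 − 19 + 46 = 64.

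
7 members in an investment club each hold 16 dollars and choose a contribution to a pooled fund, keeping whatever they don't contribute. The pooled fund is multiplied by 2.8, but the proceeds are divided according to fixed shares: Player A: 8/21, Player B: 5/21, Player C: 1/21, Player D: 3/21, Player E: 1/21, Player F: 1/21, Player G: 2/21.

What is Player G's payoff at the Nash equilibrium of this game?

20.27 dollars

Each unit j contributes comes back to j as 2.8 × (j's share), so j prefers to contribute only if that share exceeds 1/2.8 = 0.3571; otherwise keeping the unit dominates.
Player A alone (share 8/21) is above the threshold, contributing 16; the remaining 6 contribute 0. Total contributed: 16.
Player G keeps 16 and receives 2.8 × 16 × 2/21 = 4.27 from the pooled fund, for a payoff of 20.27.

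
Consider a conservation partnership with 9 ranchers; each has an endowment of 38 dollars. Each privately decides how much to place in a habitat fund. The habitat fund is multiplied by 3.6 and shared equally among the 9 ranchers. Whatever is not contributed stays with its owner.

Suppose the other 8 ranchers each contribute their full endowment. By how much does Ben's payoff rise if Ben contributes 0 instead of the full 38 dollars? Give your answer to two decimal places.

Switching from a contribution of 38 to 0 lets Ben keep an extra 38 dollars, but lowers the habitat fund by 38, which costs Ben their own share of that drop: 3.6/9 × 38 = 15.20.
Net gain = 38 − 15.20 = 22.80. The private return per contributed unit (0.4000) is below 1, so free-riding is indeed the best response regardless of what the others do.

22.80 dollars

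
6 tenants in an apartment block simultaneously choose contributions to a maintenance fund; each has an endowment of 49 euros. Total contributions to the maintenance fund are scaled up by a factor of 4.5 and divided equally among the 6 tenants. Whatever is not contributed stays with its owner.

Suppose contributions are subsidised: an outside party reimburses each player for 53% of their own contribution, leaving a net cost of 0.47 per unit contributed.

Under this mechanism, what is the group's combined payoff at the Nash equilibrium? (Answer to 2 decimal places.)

Under the mechanism each unit contributed yields (4.5/6) / 0.47 = 1.5957 back to its contributor per unit of net cost, which exceeds 1, making full contribution the dominant choice for everyone.
At the Nash equilibrium everyone contributes 49. Group total payoff = 6 × (49 × 0.53 + 4.5 × 49) = 1478.82.

1478.82 euros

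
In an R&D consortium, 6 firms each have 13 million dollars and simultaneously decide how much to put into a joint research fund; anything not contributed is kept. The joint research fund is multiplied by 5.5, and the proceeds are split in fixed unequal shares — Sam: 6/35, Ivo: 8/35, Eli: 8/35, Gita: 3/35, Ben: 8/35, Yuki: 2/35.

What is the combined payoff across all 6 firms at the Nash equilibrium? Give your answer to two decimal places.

253.50 million dollars

Each unit j contributes comes back to j as 5.5 × (j's share), so j prefers to contribute only if that share exceeds 1/5.5 = 0.1818; otherwise keeping the unit dominates.
The shares above 0.1818 belong to Ivo, Eli and Ben, contributing 13 each; the remaining 3 contribute 0. Total contributed: 39.
The joint research fund pays out 5.5 × 39 = 214.50 in total (split across the unequal shares, but the aggregate is all that matters for the group sum).
The 3 free-riders keep 13 each, adding 39. Group total = 39 + 214.50 = 253.50.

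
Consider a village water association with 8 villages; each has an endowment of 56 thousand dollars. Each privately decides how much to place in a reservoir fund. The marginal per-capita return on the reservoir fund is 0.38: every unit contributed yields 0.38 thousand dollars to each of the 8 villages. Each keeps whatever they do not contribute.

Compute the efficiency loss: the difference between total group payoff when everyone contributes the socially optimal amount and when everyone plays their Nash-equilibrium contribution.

913.92 thousand dollars

The private return per contributed unit is 0.38 < 1, so contributing 0 is dominant for every player. At the Nash equilibrium everyone keeps their 56, and the group total is 8 × 56 = 448.
Each contributed unit returns 3.040 to the group as a whole (0.38 to each of 8 players), which exceeds 1, so the social optimum is full contribution: group total = 3.040 × 448 = 1361.92.
Efficiency loss = 1361.92 − 448 = 913.92.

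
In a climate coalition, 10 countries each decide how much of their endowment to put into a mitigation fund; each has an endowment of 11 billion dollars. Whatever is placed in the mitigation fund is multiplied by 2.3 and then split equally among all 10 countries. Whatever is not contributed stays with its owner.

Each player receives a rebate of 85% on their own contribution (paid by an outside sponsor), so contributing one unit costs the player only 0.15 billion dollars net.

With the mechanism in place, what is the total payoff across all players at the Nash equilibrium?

346.50 billion dollars

With the mechanism, a contributed unit returns (2.3/10) / 0.15 = 1.5333 per unit of net cost to the contributor — now above 1 — so contributing fully is weakly dominant for every player.
At the Nash equilibrium everyone contributes 11. Group total payoff = 10 × (11 × 0.85 + 2.3 × 11) = 346.50.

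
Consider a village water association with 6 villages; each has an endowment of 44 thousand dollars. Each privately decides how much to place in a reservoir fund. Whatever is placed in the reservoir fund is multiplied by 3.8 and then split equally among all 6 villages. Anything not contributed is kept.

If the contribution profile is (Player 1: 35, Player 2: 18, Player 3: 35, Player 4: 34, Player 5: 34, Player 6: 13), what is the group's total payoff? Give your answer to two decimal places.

737.20 thousand dollars

Total contributed: 35 + 18 + 35 + 34 + 34 + 13 = 169; total kept: 6 × 44 − 169 = 95.
The reservoir fund pays out 3.8 × 169 = 642.20 in aggregate.
Group total = 95 + 642.20 = 737.20.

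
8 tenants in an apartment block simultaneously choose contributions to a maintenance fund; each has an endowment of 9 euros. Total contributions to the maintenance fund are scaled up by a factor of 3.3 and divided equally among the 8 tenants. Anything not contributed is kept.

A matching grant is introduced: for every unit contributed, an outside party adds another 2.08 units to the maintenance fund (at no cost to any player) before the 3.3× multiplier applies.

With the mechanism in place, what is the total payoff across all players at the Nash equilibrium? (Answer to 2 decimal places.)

The effective private return per unit is now 3.3 × 3.08 / 8 = 1.2705 > 1, so every player's dominant strategy flips to full contribution.
So the Nash equilibrium is full contribution by all 8; the group earns 3.3 × 3.08 × 72 = 731.81.

731.81 euros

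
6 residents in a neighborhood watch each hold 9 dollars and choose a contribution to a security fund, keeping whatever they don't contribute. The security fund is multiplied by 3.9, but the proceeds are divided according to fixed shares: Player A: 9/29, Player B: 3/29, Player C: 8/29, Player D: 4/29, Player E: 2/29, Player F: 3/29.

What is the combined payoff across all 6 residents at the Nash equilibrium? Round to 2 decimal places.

106.20 dollars

Player j's private return per contributed unit is 3.9 × (j's share). Contributing is weakly dominant for j when that share is at least 1/3.9 = 0.2564, and contributing 0 is dominant otherwise.
Player A and Player C clear that bar, contributing 9 each; the remaining 4 contribute 0. Total contributed: 18.
The security fund pays out 3.9 × 18 = 70.20 in total (split across the unequal shares, but the aggregate is all that matters for the group sum).
The 4 free-riders keep 9 each, adding 36. Group total = 36 + 70.20 = 106.20.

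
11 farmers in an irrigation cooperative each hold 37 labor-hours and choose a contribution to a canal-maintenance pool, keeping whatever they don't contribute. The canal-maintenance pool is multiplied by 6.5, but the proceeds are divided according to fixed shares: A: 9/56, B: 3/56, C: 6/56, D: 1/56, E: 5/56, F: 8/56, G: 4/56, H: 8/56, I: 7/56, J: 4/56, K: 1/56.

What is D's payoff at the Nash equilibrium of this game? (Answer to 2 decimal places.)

Each unit j contributes comes back to j as 6.5 × (j's share), so j prefers to contribute only if that share exceeds 1/6.5 = 0.1538; otherwise keeping the unit dominates.
A alone (share 9/56) is above the threshold, contributing 37; the remaining 10 contribute 0. Total contributed: 37.
D keeps 37 and receives 6.5 × 37 × 1/56 = 4.29 from the canal-maintenance pool, for a payoff of 41.29.

41.29 labor-hours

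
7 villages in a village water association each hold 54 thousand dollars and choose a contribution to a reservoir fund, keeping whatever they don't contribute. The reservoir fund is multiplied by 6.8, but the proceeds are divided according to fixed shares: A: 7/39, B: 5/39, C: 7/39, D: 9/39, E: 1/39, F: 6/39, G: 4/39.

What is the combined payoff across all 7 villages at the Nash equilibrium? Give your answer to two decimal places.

1630.80 thousand dollars

Player j's private return per contributed unit is 6.8 × (j's share). Contributing is weakly dominant for j when that share is at least 1/6.8 = 0.1471, and contributing 0 is dominant otherwise.
The shares above 0.1471 belong to A, C, D and F, contributing 54 each; the remaining 3 contribute 0. Total contributed: 216.
The reservoir fund pays out 6.8 × 216 = 1468.80 in total (split across the unequal shares, but the aggregate is all that matters for the group sum).
The 3 free-riders keep 54 each, adding 162. Group total = 162 + 1468.80 = 1630.80.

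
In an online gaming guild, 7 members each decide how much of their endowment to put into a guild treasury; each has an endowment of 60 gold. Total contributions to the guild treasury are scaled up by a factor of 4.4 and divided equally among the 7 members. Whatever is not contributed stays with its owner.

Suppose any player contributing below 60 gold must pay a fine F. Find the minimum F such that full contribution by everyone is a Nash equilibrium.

Given the others contribute fully, the best deviation is to contribute 0 (any partial contribution still incurs the fine and gives up units whose private return 0.6286 is below 1).
Deviating from 60 to 0 saves 60 gold but forfeits the deviator's share of the drop in the guild treasury: 4.4/7 × 60 = 37.71.
So the deviation gain is 60 − 37.71 = 22.29, and the fine must be at least 22.29 gold to wipe it out.

22.29 gold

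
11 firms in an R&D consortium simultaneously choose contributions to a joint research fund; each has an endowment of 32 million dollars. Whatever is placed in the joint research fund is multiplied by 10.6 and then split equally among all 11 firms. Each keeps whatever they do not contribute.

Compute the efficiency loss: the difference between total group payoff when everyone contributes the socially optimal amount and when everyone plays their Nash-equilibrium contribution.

3379.20 million dollars

Each contributed unit returns 10.6/11 = 0.9636 to its contributor — below 1 — so contributing 0 is dominant for every player. At the Nash equilibrium everyone keeps their 32, and the group total is 11 × 32 = 352.
Each contributed unit returns 10.600 to the group as a whole (0.9636 to each of 11 players), which exceeds 1, so the social optimum is full contribution: group total = 10.600 × 352 = 3731.20.
Efficiency loss = 3731.20 − 352 = 3379.20.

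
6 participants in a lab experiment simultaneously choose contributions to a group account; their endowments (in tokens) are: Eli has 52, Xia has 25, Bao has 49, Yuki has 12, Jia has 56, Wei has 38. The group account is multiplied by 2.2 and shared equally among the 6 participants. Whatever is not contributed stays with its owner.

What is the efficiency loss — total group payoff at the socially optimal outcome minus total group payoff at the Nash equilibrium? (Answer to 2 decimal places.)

278.40 tokens

The private return per contributed unit is 2.2/6 = 0.3667 < 1 for every player regardless of endowment, so the Nash equilibrium is zero contribution and the group total is Σ E_j = 52 + 25 + 49 + 12 + 56 + 38 = 232.
Each contributed unit returns 2.200 to the group, so the social optimum is full contribution by everyone: group total = 2.200 × 232 = 510.40.
Efficiency loss = (2.200 − 1) × 232 = 278.40.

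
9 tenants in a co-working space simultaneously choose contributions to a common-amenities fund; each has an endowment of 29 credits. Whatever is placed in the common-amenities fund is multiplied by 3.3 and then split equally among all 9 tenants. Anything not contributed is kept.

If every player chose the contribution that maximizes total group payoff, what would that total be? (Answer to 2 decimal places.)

Each contributed unit returns 3.300 to the group as a whole (0.3667 to each of 9 players), which exceeds 1, so the social optimum is full contribution: group total = 3.300 × 261 = 861.30.

861.30 credits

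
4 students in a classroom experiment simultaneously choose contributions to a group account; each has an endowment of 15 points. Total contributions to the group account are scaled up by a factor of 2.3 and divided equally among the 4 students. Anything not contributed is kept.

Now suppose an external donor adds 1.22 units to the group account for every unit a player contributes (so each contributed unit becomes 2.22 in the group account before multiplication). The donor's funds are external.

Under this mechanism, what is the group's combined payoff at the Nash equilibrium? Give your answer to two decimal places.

With the mechanism, a contributed unit returns 2.3 × 2.22 / 4 = 1.2765 per unit of net cost to the contributor — now above 1 — so contributing fully is weakly dominant for every player.
So the Nash equilibrium is full contribution by all 4; the group earns 2.3 × 2.22 × 60 = 306.36.

306.36 points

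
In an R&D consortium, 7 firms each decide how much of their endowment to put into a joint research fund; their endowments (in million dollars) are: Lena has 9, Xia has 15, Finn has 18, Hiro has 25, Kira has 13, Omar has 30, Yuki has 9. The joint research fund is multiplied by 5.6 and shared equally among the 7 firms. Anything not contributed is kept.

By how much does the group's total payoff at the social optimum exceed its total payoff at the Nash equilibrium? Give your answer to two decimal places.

547.40 million dollars

The private return per contributed unit is 5.6/7 = 0.8000 < 1 for every player regardless of endowment, so the Nash equilibrium is zero contribution and the group total is Σ E_j = 9 + 15 + 18 + 25 + 13 + 30 + 9 = 119.
Each contributed unit returns 5.600 to the group, so the social optimum is full contribution by everyone: group total = 5.600 × 119 = 666.40.
Efficiency loss = (5.600 − 1) × 119 = 547.40.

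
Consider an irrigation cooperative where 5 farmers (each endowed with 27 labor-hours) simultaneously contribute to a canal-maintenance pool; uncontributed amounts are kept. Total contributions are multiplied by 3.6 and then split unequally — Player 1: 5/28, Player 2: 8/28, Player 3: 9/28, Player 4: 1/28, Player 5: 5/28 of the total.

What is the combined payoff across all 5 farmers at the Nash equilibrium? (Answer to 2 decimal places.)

275.40 labor-hours

A player with share s gets back 3.6·s per unit contributed, so full contribution is dominant for anyone with s > 1/3.6 = 0.2778 and zero contribution is dominant for anyone below.
Player 2 and Player 3 clear that bar, contributing 27 each; the remaining 3 contribute 0. Total contributed: 54.
The canal-maintenance pool pays out 3.6 × 54 = 194.40 in total (split across the unequal shares, but the aggregate is all that matters for the group sum).
The 3 free-riders keep 27 each, adding 81. Group total = 81 + 194.40 = 275.40.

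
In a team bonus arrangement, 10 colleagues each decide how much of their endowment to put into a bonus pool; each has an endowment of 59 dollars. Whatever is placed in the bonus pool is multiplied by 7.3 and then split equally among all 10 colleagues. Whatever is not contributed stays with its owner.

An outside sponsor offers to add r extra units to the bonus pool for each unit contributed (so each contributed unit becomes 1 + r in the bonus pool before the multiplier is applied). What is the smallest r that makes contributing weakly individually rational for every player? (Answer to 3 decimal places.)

0.370

With matching at rate r, one contributed unit becomes (1 + r) in the bonus pool and returns 7.3 × (1 + r) / 10 to the contributor.
Setting this equal to 1: 1 + r = 10/7.3 = 1.3699.
So the minimum matching rate is r = 1.3699 − 1 = 0.370.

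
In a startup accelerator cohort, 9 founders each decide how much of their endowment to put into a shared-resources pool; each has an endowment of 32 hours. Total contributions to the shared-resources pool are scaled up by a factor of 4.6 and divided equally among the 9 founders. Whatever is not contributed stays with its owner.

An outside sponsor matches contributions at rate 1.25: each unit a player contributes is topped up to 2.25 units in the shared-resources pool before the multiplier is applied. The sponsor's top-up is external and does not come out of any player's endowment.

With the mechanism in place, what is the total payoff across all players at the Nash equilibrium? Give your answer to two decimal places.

Under the mechanism each unit contributed yields 4.6 × 2.25 / 9 = 1.1500 back to its contributor per unit of net cost, which exceeds 1, making full contribution the dominant choice for everyone.
So the Nash equilibrium is full contribution by all 9; the group earns 4.6 × 2.25 × 288 = 2980.80.

2980.80 hours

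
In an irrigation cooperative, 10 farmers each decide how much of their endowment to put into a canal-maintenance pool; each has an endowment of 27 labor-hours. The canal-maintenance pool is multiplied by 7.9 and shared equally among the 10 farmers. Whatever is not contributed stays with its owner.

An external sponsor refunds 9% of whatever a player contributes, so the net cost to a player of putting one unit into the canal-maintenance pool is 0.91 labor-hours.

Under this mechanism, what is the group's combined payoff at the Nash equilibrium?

With the mechanism, a contributed unit returns (7.9/10) / 0.91 = 0.8681 per unit of net cost — still below 1 — so contributing 0 remains dominant for every player.
At the Nash equilibrium no one contributes; group total payoff = 10 × 27 = 270.

270.00 labor-hours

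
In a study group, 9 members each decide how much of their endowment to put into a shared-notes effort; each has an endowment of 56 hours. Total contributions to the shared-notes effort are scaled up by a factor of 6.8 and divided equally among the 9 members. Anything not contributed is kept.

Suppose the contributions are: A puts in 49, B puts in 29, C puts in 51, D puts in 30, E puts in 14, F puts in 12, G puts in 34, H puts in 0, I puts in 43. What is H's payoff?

Total contributed: 49 + 29 + 51 + 30 + 14 + 12 + 34 + 0 + 43 = 262.
Each receives 6.8 × 262 / 9 = 197.96 from the shared-notes effort.
H keeps 56 − 0 = 56, so H's payoff is 56 + 197.96 = 253.96.

253.96 hours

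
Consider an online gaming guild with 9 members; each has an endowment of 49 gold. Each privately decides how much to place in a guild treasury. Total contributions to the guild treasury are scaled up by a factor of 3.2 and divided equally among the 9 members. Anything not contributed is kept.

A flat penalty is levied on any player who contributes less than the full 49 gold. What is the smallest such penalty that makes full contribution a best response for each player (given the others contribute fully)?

Given the others contribute fully, the best deviation is to contribute 0 (any partial contribution still incurs the fine and gives up units whose private return 0.3556 is below 1).
Deviating from 49 to 0 saves 49 gold but forfeits the deviator's share of the drop in the guild treasury: 3.2/9 × 49 = 17.42.
So the deviation gain is 49 − 17.42 = 31.58, and the fine must be at least 31.58 gold to wipe it out.

31.58 gold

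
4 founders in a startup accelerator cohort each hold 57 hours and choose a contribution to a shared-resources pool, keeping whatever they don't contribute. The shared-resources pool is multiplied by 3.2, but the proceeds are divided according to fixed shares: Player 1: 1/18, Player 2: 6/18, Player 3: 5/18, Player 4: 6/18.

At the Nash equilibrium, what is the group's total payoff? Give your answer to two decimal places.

For player j, contributing a unit is worthwhile iff 3.2 × (j's share) ≥ 1, i.e. iff j's share is at least 0.3125.
Player 2 and Player 4 are above the threshold, contributing 57 each; the remaining 2 contribute 0. Total contributed: 114.
The shared-resources pool pays out 3.2 × 114 = 364.80 in total (split across the unequal shares, but the aggregate is all that matters for the group sum).
The 2 free-riders keep 57 each, adding 114. Group total = 114 + 364.80 = 478.80.

478.80 hours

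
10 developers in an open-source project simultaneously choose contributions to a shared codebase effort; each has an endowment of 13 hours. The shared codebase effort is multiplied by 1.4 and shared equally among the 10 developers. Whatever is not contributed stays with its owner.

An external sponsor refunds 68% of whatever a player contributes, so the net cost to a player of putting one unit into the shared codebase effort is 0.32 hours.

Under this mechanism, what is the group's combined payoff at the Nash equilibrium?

The effective private return is (1.4/10) / 0.32 = 0.4375, which is still under 1, so the mechanism doesn't change anyone's dominant strategy: zero contribution.
Everyone keeps their endowment and the group total is 10 × 13 = 130.

130.00 hours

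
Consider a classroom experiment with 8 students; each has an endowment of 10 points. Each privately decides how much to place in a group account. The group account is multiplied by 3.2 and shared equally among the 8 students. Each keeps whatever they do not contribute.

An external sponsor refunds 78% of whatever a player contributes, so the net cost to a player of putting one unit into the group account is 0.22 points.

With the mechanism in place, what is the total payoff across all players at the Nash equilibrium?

With the mechanism, a contributed unit returns (3.2/8) / 0.22 = 1.8182 per unit of net cost to the contributor — now above 1 — so contributing fully is weakly dominant for every player.
At the Nash equilibrium everyone contributes 10. Group total payoff = 8 × (10 × 0.78 + 3.2 × 10) = 318.40.

318.40 points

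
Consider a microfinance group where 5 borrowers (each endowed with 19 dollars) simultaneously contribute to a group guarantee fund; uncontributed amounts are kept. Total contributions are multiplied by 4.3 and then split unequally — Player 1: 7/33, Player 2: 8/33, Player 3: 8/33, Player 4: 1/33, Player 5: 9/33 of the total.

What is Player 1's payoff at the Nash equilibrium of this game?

Each unit j contributes comes back to j as 4.3 × (j's share), so j prefers to contribute only if that share exceeds 1/4.3 = 0.2326; otherwise keeping the unit dominates.
Player 2, Player 3 and Player 5 are above the threshold, contributing 19 each; the remaining 2 contribute 0. Total contributed: 57.
Player 1 keeps 19 and receives 4.3 × 57 × 7/33 = 51.99 from the group guarantee fund, for a payoff of 70.99.

70.99 dollars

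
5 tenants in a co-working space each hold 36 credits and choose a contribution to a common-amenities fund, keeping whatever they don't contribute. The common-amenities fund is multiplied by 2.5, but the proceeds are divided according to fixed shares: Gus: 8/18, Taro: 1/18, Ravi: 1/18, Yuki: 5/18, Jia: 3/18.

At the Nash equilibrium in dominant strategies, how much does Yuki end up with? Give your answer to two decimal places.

61.00 credits

A player with share s gets back 2.5·s per unit contributed, so full contribution is dominant for anyone with s > 1/2.5 = 0.4000 and zero contribution is dominant for anyone below.
Gus alone (share 8/18) is above the threshold, contributing 36; the remaining 4 contribute 0. Total contributed: 36.
Yuki keeps 36 and receives 2.5 × 36 × 5/18 = 25.00 from the common-amenities fund, for a payoff of 61.00.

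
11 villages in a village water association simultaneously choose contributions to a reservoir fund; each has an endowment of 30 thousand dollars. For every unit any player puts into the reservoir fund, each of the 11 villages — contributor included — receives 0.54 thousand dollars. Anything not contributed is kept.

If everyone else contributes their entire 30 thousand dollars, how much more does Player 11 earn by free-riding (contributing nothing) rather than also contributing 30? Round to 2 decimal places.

Switching from a contribution of 30 to 0 lets Player 11 keep an extra 30 thousand dollars, but lowers the reservoir fund by 30, which costs Player 11 their own share of that drop: 0.54 × 30 = 16.20.
Net gain = 30 − 16.20 = 13.80. The private return per contributed unit (0.54) is below 1, so free-riding is indeed the best response regardless of what the others do.

13.80 thousand dollars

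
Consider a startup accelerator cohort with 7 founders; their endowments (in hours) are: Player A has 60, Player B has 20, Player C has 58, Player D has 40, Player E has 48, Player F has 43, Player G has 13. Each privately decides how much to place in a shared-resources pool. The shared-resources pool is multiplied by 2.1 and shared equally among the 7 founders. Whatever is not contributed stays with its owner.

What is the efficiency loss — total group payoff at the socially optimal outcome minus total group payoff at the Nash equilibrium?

The private return per contributed unit is 2.1/7 = 0.3000 < 1 for every player regardless of endowment, so the Nash equilibrium is zero contribution and the group total is Σ E_j = 60 + 20 + 58 + 40 + 48 + 43 + 13 = 282.
Each contributed unit returns 2.100 to the group, so the social optimum is full contribution by everyone: group total = 2.100 × 282 = 592.20.
Efficiency loss = (2.100 − 1) × 282 = 310.20.

310.20 hours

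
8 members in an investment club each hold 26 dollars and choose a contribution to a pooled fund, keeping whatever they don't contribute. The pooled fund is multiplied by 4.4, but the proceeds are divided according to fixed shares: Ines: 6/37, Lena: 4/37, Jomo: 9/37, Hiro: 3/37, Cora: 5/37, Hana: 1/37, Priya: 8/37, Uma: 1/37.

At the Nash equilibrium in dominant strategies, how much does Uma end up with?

Player j's private return per contributed unit is 4.4 × (j's share). Contributing is weakly dominant for j when that share is at least 1/4.4 = 0.2273, and contributing 0 is dominant otherwise.
Only Jomo (9/37) clears that bar, contributing 26; the remaining 7 contribute 0. Total contributed: 26.
Uma keeps 26 and receives 4.4 × 26 × 1/37 = 3.09 from the pooled fund, for a payoff of 29.09.

29.09 dollars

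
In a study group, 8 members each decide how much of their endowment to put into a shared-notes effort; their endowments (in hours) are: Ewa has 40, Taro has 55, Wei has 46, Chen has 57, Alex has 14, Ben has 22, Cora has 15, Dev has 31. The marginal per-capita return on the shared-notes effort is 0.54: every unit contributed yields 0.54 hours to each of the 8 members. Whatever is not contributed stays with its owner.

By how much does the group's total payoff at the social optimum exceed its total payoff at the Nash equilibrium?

The private return per contributed unit is 0.54 < 1 for everyone, so the Nash equilibrium is zero contribution and the group total is Σ E_j = 40 + 55 + 46 + 57 + 14 + 22 + 15 + 31 = 280.
Each contributed unit returns 4.320 to the group, so the social optimum is full contribution by everyone: group total = 4.320 × 280 = 1209.60.
Efficiency loss = (4.320 − 1) × 280 = 929.60.

929.60 hours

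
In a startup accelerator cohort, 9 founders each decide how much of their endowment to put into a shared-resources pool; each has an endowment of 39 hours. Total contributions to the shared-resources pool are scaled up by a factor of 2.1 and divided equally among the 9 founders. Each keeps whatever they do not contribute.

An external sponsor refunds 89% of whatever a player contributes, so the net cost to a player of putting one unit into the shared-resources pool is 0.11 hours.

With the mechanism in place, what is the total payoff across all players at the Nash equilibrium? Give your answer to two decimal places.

With the mechanism, a contributed unit returns (2.1/9) / 0.11 = 2.1212 per unit of net cost to the contributor — now above 1 — so contributing fully is weakly dominant for every player.
So the Nash equilibrium is full contribution by all 9; the group earns 9 × (39 × 0.89 + 2.1 × 39) = 1049.49.

1049.49 hours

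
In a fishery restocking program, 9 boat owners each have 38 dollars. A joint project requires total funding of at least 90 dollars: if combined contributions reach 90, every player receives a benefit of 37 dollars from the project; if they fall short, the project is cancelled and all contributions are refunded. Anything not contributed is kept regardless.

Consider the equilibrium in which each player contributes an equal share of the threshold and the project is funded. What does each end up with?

65 dollars

Equal share of the threshold: 90/9 = 10.
At this profile no one gains by cutting their contribution: any cut drops the total below 90, the project is cancelled, contributions are refunded, and the deviator ends with 38, which is less than 38 − 10 + 37 = 65. Contributing more than 10 just wastes the excess. So contributing exactly 10 is a best response.
Each player's payoff: 38 − 10 + 37 = 65.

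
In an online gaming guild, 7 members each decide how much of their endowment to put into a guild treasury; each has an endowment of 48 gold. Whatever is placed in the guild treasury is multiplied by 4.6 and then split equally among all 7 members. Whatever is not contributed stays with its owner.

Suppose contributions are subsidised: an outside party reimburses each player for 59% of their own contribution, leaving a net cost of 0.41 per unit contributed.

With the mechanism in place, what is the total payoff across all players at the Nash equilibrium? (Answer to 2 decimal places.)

1743.84 gold

Under the mechanism each unit contributed yields (4.6/7) / 0.41 = 1.6028 back to its contributor per unit of net cost, which exceeds 1, making full contribution the dominant choice for everyone.
So the Nash equilibrium is full contribution by all 7; the group earns 7 × (48 × 0.59 + 4.6 × 48) = 1743.84.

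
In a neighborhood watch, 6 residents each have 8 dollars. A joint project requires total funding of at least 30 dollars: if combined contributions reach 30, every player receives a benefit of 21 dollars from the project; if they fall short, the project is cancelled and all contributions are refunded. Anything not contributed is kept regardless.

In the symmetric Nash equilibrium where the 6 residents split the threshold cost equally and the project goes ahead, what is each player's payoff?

Equal share of the threshold: 30/6 = 5.
At this profile no one gains by cutting their contribution: any cut drops the total below 30, the project is cancelled, contributions are refunded, and the deviator ends with 8, which is less than 8 − 5 + 21 = 24. Contributing more than 5 just wastes the excess. So contributing exactly 5 is a best response.
Each player's payoff: 8 − 5 + 21 = 24.

24 dollars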